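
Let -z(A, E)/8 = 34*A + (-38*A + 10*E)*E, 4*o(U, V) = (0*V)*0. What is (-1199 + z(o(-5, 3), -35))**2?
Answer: 9840441601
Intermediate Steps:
o(U, V) = 0 (o(U, V) = ((0*V)*0)/4 = (0*0)/4 = (1/4)*0 = 0)
z(A, E) = -272*A - 8*E*(-38*A + 10*E) (z(A, E) = -8*(34*A + (-38*A + 10*E)*E) = -8*(34*A + E*(-38*A + 10*E)) = -272*A - 8*E*(-38*A + 10*E))
(-1199 + z(o(-5, 3), -35))**2 = (-1199 + (-272*0 - 80*(-35)**2 + 304*0*(-35)))**2 = (-1199 + (0 - 80*1225 + 0))**2 = (-1199 + (0 - 98000 + 0))**2 = (-1199 - 98000)**2 = (-99199)**2 = 9840441601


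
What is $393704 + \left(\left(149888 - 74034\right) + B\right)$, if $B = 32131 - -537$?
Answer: $502226$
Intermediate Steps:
$B = 32668$ ($B = 32131 + 537 = 32668$)
$393704 + \left(\left(149888 - 74034\right) + B\right) = 393704 + \left(\left(149888 - 74034\right) + 32668\right) = 393704 + \left(75854 + 32668\right) = 393704 + 108522 = 502226$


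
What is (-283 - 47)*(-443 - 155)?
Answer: 197340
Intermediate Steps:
(-283 - 47)*(-443 - 155) = -330*(-598) = 197340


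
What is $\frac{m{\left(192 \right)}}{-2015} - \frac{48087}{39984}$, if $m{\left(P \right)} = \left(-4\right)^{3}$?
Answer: $- \frac{31445443}{26855920} \approx -1.1709$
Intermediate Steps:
$m{\left(P \right)} = -64$
$\frac{m{\left(192 \right)}}{-2015} - \frac{48087}{39984} = - \frac{64}{-2015} - \frac{48087}{39984} = \left(-64\right) \left(- \frac{1}{2015}\right) - \frac{16029}{13328} = \frac{64}{2015} - \frac{16029}{13328} = - \frac{31445443}{26855920}$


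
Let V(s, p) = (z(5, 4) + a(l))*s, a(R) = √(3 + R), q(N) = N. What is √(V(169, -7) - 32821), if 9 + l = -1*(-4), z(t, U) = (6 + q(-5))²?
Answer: √(-32652 + 169*I*√2) ≈ 0.6613 + 180.7*I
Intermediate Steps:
z(t, U) = 1 (z(t, U) = (6 - 5)² = 1² = 1)
l = -5 (l = -9 - 1*(-4) = -9 + 4 = -5)
V(s, p) = s*(1 + I*√2) (V(s, p) = (1 + √(3 - 5))*s = (1 + √(-2))*s = (1 + I*√2)*s = s*(1 + I*√2))
√(V(169, -7) - 32821) = √(169*(1 + I*√2) - 32821) = √((169 + 169*I*√2) - 32821) = √(-32652 + 169*I*√2)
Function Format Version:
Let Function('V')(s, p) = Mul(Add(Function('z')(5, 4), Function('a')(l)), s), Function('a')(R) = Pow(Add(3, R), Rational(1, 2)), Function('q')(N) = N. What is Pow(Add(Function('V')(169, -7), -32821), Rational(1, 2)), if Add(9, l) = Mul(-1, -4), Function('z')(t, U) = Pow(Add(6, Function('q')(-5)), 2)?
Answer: Pow(Add(-32652, Mul(169, I, Pow(2, Rational(1, 2)))), Rational(1, 2)) ≈ Add(0.6613, Mul(180.70, I))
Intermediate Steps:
Function('z')(t, U) = 1 (Function('z')(t, U) = Pow(Add(6, -5), 2) = Pow(1, 2) = 1)
l = -5 (l = Add(-9, Mul(-1, -4)) = Add(-9, 4) = -5)
Function('V')(s, p) = Mul(s, Add(1, Mul(I, Pow(2, Rational(1, 2))))) (Function('V')(s, p) = Mul(Add(1, Pow(Add(3, -5), Rational(1, 2))), s) = Mul(Add(1, Pow(-2, Rational(1, 2))), s) = Mul(Add(1, Mul(I, Pow(2, Rational(1, 2)))), s) = Mul(s, Add(1, Mul(I, Pow(2, Rational(1, 2))))))
Pow(Add(Function('V')(169, -7), -32821), Rational(1, 2)) = Pow(Add(Mul(169, Add(1, Mul(I, Pow(2, Rational(1, 2))))), -32821), Rational(1, 2)) = Pow(Add(Add(169, Mul(169, I, Pow(2, Rational(1, 2)))), -32821), Rational(1, 2)) = Pow(Add(-32652, Mul(169, I, Pow(2, Rational(1, 2)))), Rational(1, 2))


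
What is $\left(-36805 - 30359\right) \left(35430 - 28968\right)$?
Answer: $-434013768$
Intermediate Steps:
$\left(-36805 - 30359\right) \left(35430 - 28968\right) = - 67164 \left(35430 - 28968\right) = \left(-67164\right) 6462 = -434013768$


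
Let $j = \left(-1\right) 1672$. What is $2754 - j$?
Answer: $4426$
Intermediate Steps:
$j = -1672$
$2754 - j = 2754 - -1672 = 2754 + 1672 = 4426$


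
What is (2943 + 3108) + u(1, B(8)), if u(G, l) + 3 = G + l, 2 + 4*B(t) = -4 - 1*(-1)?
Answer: 24191/4 ≈ 6047.8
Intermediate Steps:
B(t) = -5/4 (B(t) = -1/2 + (-4 - 1*(-1))/4 = -1/2 + (-4 + 1)/4 = -1/2 + (1/4)*(-3) = -1/2 - 3/4 = -5/4)
u(G, l) = -3 + G + l (u(G, l) = -3 + (G + l) = -3 + G + l)
(2943 + 3108) + u(1, B(8)) = (2943 + 3108) + (-3 + 1 - 5/4) = 6051 - 13/4 = 24191/4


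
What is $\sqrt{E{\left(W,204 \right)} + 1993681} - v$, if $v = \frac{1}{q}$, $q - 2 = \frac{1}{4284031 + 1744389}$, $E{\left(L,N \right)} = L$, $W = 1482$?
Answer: $- \frac{6028420}{12056841} + \sqrt{1995163} \approx 1412.0$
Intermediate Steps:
$q = \frac{12056841}{6028420}$ ($q = 2 + \frac{1}{4284031 + 1744389} = 2 + \frac{1}{6028420} = \frac{12056841}{6028420} \approx 2.0$)
$v = \frac{6028420}{12056841}$ ($v = \frac{1}{\frac{12056841}{6028420}} = \frac{6028420}{12056841} \approx 0.5$)
$\sqrt{E{\left(W,204 \right)} + 1993681} - v = \sqrt{1482 + 1993681} - \frac{6028420}{12056841} = \sqrt{1995163} - \frac{6028420}{12056841} = - \frac{6028420}{12056841} + \sqrt{1995163}$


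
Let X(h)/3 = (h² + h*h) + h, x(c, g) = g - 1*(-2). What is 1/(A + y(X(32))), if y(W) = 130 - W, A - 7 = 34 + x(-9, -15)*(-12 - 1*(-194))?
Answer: -1/8435 ≈ -0.00011855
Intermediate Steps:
x(c, g) = 2 + g (x(c, g) = g + 2 = 2 + g)
X(h) = 3*h + 6*h² (X(h) = 3*((h² + h*h) + h) = 3*((h² + h²) + h) = 3*(2*h² + h) = 3*(h + 2*h²) = 3*h + 6*h²)
A = -2325 (A = 7 + (34 + (2 - 15)*(-12 - 1*(-194))) = 7 + (34 - 13*(-12 + 194)) = 7 + (34 - 13*182) = 7 + (34 - 2366) = 7 - 2332 = -2325)
1/(A + y(X(32))) = 1/(-2325 + (130 - 3*32*(1 + 2*32))) = 1/(-2325 + (130 - 3*32*(1 + 64))) = 1/(-2325 + (130 - 3*32*65)) = 1/(-2325 + (130 - 1*6240)) = 1/(-2325 + (130 - 6240)) = 1/(-2325 - 6110) = 1/(-8435) = -1/8435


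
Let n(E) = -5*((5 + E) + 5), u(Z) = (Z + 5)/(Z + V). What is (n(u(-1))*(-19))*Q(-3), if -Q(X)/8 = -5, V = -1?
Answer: 30400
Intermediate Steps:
u(Z) = (5 + Z)/(-1 + Z) (u(Z) = (Z + 5)/(Z - 1) = (5 + Z)/(-1 + Z))
Q(X) = 40 (Q(X) = -8*(-5) = 40)
n(E) = -50 - 5*E (n(E) = -5*(10 + E) = -50 - 5*E)
(n(u(-1))*(-19))*Q(-3) = ((-50 - 5*(5 - 1)/(-1 - 1))*(-19))*40 = ((-50 - 5*4/(-2))*(-19))*40 = ((-50 - (-5)*4/2)*(-19))*40 = ((-50 - 5*(-2))*(-19))*40 = ((-50 + 10)*(-19))*40 = -40*(-19)*40 = 760*40 = 30400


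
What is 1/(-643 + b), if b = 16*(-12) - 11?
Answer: -1/846 ≈ -0.0011820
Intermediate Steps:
b = -203 (b = -192 - 11 = -203)
1/(-643 + b) = 1/(-643 - 203) = 1/(-846) = -1/846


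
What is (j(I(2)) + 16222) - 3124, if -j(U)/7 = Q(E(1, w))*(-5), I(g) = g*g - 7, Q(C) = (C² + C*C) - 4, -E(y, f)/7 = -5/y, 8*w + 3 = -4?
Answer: 98708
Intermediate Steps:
w = -7/8 (w = -3/8 + (⅛)*(-4) = -3/8 - ½ = -7/8 ≈ -0.87500)
E(y, f) = 35/y (E(y, f) = -(-35)/y = 35/y)
Q(C) = -4 + 2*C² (Q(C) = (C² + C²) - 4 = 2*C² - 4 = -4 + 2*C²)
I(g) = -7 + g² (I(g) = g² - 7 = -7 + g²)
j(U) = 85610 (j(U) = -7*(-4 + 2*(35/1)²)*(-5) = -7*(-4 + 2*(35*1)²)*(-5) = -7*(-4 + 2*35²)*(-5) = -7*(-4 + 2*1225)*(-5) = -7*(-4 + 2450)*(-5) = -17122*(-5) = -7*(-12230) = 85610)
(j(I(2)) + 16222) - 3124 = (85610 + 16222) - 3124 = 101832 - 3124 = 98708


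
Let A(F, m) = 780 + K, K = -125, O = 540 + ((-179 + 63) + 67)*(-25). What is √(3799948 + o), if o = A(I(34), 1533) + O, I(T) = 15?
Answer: 16*√14853 ≈ 1950.0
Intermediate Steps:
O = 1765 (O = 540 + (-116 + 67)*(-25) = 540 - 49*(-25) = 540 + 1225 = 1765)
A(F, m) = 655 (A(F, m) = 780 - 125 = 655)
o = 2420 (o = 655 + 1765 = 2420)
√(3799948 + o) = √(3799948 + 2420) = √3802368 = 16*√14853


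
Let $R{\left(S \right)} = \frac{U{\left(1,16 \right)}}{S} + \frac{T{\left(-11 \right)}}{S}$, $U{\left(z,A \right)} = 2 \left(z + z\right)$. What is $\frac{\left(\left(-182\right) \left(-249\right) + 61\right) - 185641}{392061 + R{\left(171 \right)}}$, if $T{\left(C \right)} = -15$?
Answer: $- \frac{11992401}{33521210} \approx -0.35776$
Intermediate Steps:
$U{\left(z,A \right)} = 4 z$ ($U{\left(z,A \right)} = 2 \cdot 2 z = 4 z$)
$R{\left(S \right)} = - \frac{11}{S}$ ($R{\left(S \right)} = \frac{4 \cdot 1}{S} - \frac{15}{S} = \frac{4}{S} - \frac{15}{S} = - \frac{11}{S}$)
$\frac{\left(\left(-182\right) \left(-249\right) + 61\right) - 185641}{392061 + R{\left(171 \right)}} = \frac{\left(\left(-182\right) \left(-249\right) + 61\right) - 185641}{392061 - \frac{11}{171}} = \frac{\left(45318 + 61\right) - 185641}{392061 - \frac{11}{171}} = \frac{45379 - 185641}{392061 - \frac{11}{171}} = - \frac{140262}{\frac{67042420}{171}} = \left(-140262\right) \frac{171}{67042420} = - \frac{11992401}{33521210}$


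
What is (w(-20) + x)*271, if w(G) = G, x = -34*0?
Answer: -5420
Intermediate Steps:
x = 0
(w(-20) + x)*271 = (-20 + 0)*271 = -20*271 = -5420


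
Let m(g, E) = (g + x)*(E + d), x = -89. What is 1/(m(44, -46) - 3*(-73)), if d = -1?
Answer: 1/2334 ≈ 0.00042845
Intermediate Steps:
m(g, E) = (-1 + E)*(-89 + g) (m(g, E) = (g - 89)*(E - 1) = (-89 + g)*(-1 + E) = (-1 + E)*(-89 + g))
1/(m(44, -46) - 3*(-73)) = 1/((89 - 1*44 - 89*(-46) - 46*44) - 3*(-73)) = 1/((89 - 44 + 4094 - 2024) + 219) = 1/(2115 + 219) = 1/2334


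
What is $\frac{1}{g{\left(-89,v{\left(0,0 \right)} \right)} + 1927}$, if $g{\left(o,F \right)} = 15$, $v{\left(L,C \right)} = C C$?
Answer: $\frac{1}{1942} \approx 0.00051493$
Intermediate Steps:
$v{\left(L,C \right)} = C^{2}$
$\frac{1}{g{\left(-89,v{\left(0,0 \right)} \right)} + 1927} = \frac{1}{15 + 1927} = \frac{1}{1942}$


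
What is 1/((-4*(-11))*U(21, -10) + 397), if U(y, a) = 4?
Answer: 1/573 ≈ 0.0017452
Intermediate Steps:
1/((-4*(-11))*U(21, -10) + 397) = 1/(-4*(-11)*4 + 397) = 1/(44*4 + 397) = 1/(176 + 397) = 1/573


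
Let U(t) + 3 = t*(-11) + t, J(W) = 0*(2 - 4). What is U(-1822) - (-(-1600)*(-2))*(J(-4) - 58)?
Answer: -167383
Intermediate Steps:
J(W) = 0 (J(W) = 0*(-2) = 0)
U(t) = -3 - 10*t (U(t) = -3 + (t*(-11) + t) = -3 + (-11*t + t) = -3 - 10*t)
U(-1822) - (-(-1600)*(-2))*(J(-4) - 58) = (-3 - 10*(-1822)) - (-(-1600)*(-2))*(0 - 58) = (-3 + 18220) - (-64*50)*(-58) = 18217 - (-3200)*(-58) = 18217 - 1*185600 = 18217 - 185600 = -167383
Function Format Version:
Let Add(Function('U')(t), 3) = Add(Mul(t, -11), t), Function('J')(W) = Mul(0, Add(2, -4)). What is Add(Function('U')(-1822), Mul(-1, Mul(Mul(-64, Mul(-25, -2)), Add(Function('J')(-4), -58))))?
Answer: -167383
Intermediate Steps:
Function('J')(W) = 0 (Function('J')(W) = Mul(0, -2) = 0)
Function('U')(t) = Add(-3, Mul(-10, t)) (Function('U')(t) = Add(-3, Add(Mul(t, -11), t)) = Add(-3, Add(Mul(-11, t), t)) = Add(-3, Mul(-10, t)))
Add(Function('U')(-1822), Mul(-1, Mul(Mul(-64, Mul(-25, -2)), Add(Function('J')(-4), -58)))) = Add(Add(-3, Mul(-10, -1822)), Mul(-1, Mul(Mul(-64, Mul(-25, -2)), Add(0, -58)))) = Add(Add(-3, 18220), Mul(-1, Mul(Mul(-64, 50), -58))) = Add(18217, Mul(-1, Mul(-3200, -58))) = Add(18217, Mul(-1, 185600)) = Add(18217, -185600) = -167383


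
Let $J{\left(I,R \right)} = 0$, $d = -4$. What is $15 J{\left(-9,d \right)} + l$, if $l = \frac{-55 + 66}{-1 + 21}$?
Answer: $\frac{11}{20} \approx 0.55$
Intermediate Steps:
$l = \frac{11}{20} \approx 0.55$
$15 J{\left(-9,d \right)} + l = 15 \cdot 0 + \frac{11}{20} = 0 + \frac{11}{20} = \frac{11}{20}$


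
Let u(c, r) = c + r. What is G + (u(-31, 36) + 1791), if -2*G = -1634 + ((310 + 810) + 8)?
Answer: 2049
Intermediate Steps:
G = 253 (G = -(-1634 + ((310 + 810) + 8))/2 = -(-1634 + (1120 + 8))/2 = -(-1634 + 1128)/2 = -½*(-506) = 253)
G + (u(-31, 36) + 1791) = 253 + ((-31 + 36) + 1791) = 253 + (5 + 1791) = 253 + 1796 = 2049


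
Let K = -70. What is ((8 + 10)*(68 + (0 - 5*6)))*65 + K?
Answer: 44390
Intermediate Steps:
((8 + 10)*(68 + (0 - 5*6)))*65 + K = ((8 + 10)*(68 + (0 - 5*6)))*65 - 70 = (18*(68 + (0 - 30)))*65 - 70 = (18*(68 - 30))*65 - 70 = (18*38)*65 - 70 = 684*65 - 70 = 44460 - 70 = 44390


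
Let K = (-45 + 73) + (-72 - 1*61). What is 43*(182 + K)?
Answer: 3311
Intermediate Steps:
K = -105 (K = 28 + (-72 - 61) = 28 - 133 = -105)
43*(182 + K) = 43*(182 - 105) = 43*77 = 3311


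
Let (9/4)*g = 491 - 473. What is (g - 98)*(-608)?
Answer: 54720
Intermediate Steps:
g = 8 (g = 4*(491 - 473)/9 = (4/9)*18 = 8)
(g - 98)*(-608) = (8 - 98)*(-608) = -90*(-608) = 54720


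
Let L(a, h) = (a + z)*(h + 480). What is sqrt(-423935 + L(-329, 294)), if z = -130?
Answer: I*sqrt(779201) ≈ 882.72*I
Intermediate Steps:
L(a, h) = (-130 + a)*(480 + h) (L(a, h) = (a - 130)*(h + 480) = (-130 + a)*(480 + h))
sqrt(-423935 + L(-329, 294)) = sqrt(-423935 + (-62400 - 130*294 + 480*(-329) - 329*294)) = sqrt(-423935 + (-62400 - 38220 - 157920 - 96726)) = sqrt(-423935 - 355266) = sqrt(-779201) = I*sqrt(779201)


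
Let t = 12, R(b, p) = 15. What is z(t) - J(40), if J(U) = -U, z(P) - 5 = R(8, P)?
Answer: 60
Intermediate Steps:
z(P) = 20 (z(P) = 5 + 15 = 20)
z(t) - J(40) = 20 - (-1)*40 = 20 - 1*(-40) = 20 + 40 = 60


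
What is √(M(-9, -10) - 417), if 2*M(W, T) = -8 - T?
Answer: 4*I*√26 ≈ 20.396*I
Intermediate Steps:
M(W, T) = -4 - T/2 (M(W, T) = (-8 - T)/2 = -4 - T/2)
√(M(-9, -10) - 417) = √((-4 - ½*(-10)) - 417) = √((-4 + 5) - 417) = √(1 - 417) = √(-416) = 4*I*√26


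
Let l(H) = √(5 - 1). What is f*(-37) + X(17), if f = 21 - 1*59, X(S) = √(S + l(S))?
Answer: 1406 + √19 ≈ 1410.4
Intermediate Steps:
l(H) = 2 (l(H) = √4 = 2)
X(S) = √(2 + S) (X(S) = √(S + 2) = √(2 + S))
f = -38 (f = 21 - 59 = -38)
f*(-37) + X(17) = -38*(-37) + √(2 + 17) = 1406 + √19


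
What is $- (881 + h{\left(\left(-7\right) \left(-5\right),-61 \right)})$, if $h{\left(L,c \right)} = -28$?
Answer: $-853$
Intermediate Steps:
$- (881 + h{\left(\left(-7\right) \left(-5\right),-61 \right)}) = - (881 - 28) = \left(-1\right) 853 = -853$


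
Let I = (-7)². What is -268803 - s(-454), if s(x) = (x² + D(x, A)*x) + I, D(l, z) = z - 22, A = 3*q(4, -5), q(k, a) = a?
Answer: -491766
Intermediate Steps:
I = 49
A = -15 (A = 3*(-5) = -15)
D(l, z) = -22 + z
s(x) = 49 + x² - 37*x (s(x) = (x² + (-22 - 15)*x) + 49 = (x² - 37*x) + 49 = 49 + x² - 37*x)
-268803 - s(-454) = -268803 - (49 + (-454)² - 37*(-454)) = -268803 - (49 + 206116 + 16798) = -268803 - 1*222963 = -268803 - 222963 = -491766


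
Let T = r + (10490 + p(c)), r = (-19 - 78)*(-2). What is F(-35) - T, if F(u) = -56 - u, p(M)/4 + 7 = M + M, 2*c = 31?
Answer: -10801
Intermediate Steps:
c = 31/2 (c = (½)*31 = 31/2 ≈ 15.500)
p(M) = -28 + 8*M (p(M) = -28 + 4*(M + M) = -28 + 4*(2*M) = -28 + 8*M)
r = 194 (r = -97*(-2) = 194)
T = 10780 (T = 194 + (10490 + (-28 + 8*(31/2))) = 194 + (10490 + (-28 + 124)) = 194 + (10490 + 96) = 194 + 10586 = 10780)
F(-35) - T = (-56 - 1*(-35)) - 1*10780 = (-56 + 35) - 10780 = -21 - 10780 = -10801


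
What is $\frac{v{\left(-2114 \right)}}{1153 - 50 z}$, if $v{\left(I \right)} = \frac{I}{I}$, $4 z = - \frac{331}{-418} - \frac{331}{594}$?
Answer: $\frac{5643}{6489829} \approx 0.00086951$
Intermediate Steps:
$z = \frac{331}{5643}$ ($z = \frac{- \frac{331}{-418} - \frac{331}{594}}{4} = \frac{\left(-331\right) \left(- \frac{1}{418}\right) - \frac{331}{594}}{4} = \frac{\frac{331}{418} - \frac{331}{594}}{4} = \frac{1}{4} \cdot \frac{1324}{5643} = \frac{331}{5643} \approx 0.058657$)
$v{\left(I \right)} = 1$
$\frac{v{\left(-2114 \right)}}{1153 - 50 z} = 1 \frac{1}{1153 - \frac{16550}{5643}} = 1 \frac{1}{\frac{6489829}{5643}} = 1 \cdot \frac{5643}{6489829} = \frac{5643}{6489829}$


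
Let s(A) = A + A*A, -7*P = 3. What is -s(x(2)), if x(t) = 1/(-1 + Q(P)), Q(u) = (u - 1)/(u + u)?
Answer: -15/4 ≈ -3.7500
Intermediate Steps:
P = -3/7 (P = -⅐*3 = -3/7 ≈ -0.42857)
Q(u) = (-1 + u)/(2*u) (Q(u) = (-1 + u)/((2*u)) = (-1 + u)*(1/(2*u)) = (-1 + u)/(2*u))
x(t) = 3/2 (x(t) = 1/(-1 + (-1 - 3/7)/(2*(-3/7))) = 1/(-1 + (½)*(-7/3)*(-10/7)) = 1/(-1 + 5/3) = 1/(⅔) = 3/2)
s(A) = A + A²
-s(x(2)) = -3*(1 + 3/2)/2 = -3*5/(2*2) = -1*15/4 = -15/4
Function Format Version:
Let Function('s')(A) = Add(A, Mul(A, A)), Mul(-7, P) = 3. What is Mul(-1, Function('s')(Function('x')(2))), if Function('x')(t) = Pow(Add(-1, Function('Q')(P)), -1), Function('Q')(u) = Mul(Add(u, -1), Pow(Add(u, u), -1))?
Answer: Rational(-15, 4) ≈ -3.7500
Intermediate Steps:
P = Rational(-3, 7) (P = Mul(Rational(-1, 7), 3) = Rational(-3, 7) ≈ -0.42857)
Function('Q')(u) = Mul(Rational(1, 2), Pow(u, -1), Add(-1, u)) (Function('Q')(u) = Mul(Add(-1, u), Pow(Mul(2, u), -1)) = Mul(Add(-1, u), Mul(Rational(1, 2), Pow(u, -1))) = Mul(Rational(1, 2), Pow(u, -1), Add(-1, u)))
Function('x')(t) = Rational(3, 2) (Function('x')(t) = Pow(Add(-1, Mul(Rational(1, 2), Pow(Rational(-3, 7), -1), Add(-1, Rational(-3, 7)))), -1) = Pow(Add(-1, Mul(Rational(1, 2), Rational(-7, 3), Rational(-10, 7))), -1) = Pow(Add(-1, Rational(5, 3)), -1) = Pow(Rational(2, 3), -1) = Rational(3, 2))
Function('s')(A) = Add(A, Pow(A, 2))
Mul(-1, Function('s')(Function('x')(2))) = Mul(-1, Mul(Rational(3, 2), Add(1, Rational(3, 2)))) = Mul(-1, Mul(Rational(3, 2), Rational(5, 2))) = Mul(-1, Rational(15, 4)) = Rational(-15, 4)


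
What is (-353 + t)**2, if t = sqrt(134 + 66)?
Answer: 124809 - 7060*sqrt(2) ≈ 1.1482e+5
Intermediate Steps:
t = 10*sqrt(2) (t = sqrt(200) = 10*sqrt(2) ≈ 14.142)
(-353 + t)**2 = (-353 + 10*sqrt(2))**2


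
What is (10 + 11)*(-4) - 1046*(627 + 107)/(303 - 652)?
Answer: 738448/349 ≈ 2115.9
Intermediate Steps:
(10 + 11)*(-4) - 1046*(627 + 107)/(303 - 652) = 21*(-4) - 767764/(-349) = -84 - 767764*(-1)/349 = -84 - 1046*(-734/349) = -84 + 767764/349 = 738448/349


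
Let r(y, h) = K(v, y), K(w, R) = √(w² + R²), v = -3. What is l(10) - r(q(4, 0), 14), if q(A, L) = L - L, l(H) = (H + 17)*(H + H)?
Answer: 537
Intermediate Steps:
l(H) = 2*H*(17 + H) (l(H) = (17 + H)*(2*H) = 2*H*(17 + H))
K(w, R) = √(R² + w²)
q(A, L) = 0
r(y, h) = √(9 + y²) (r(y, h) = √(y² + (-3)²) = √(y² + 9) = √(9 + y²))
l(10) - r(q(4, 0), 14) = 2*10*(17 + 10) - √(9 + 0²) = 2*10*27 - √(9 + 0) = 540 - √9 = 540 - 1*3 = 540 - 3 = 537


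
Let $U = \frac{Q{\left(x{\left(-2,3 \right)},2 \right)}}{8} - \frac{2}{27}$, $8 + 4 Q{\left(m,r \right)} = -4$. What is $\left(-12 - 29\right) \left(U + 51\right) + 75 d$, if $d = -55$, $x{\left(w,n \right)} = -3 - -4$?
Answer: $- \frac{1338679}{216} \approx -6197.6$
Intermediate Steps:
$x{\left(w,n \right)} = 1$ ($x{\left(w,n \right)} = -3 + 4 = 1$)
$Q{\left(m,r \right)} = -3$ ($Q{\left(m,r \right)} = -2 + \frac{1}{4} \left(-4\right) = -2 - 1 = -3$)
$U = - \frac{97}{216}$ ($U = - \frac{3}{8} - \frac{2}{27} = - \frac{97}{216} \approx -0.44907$)
$\left(-12 - 29\right) \left(U + 51\right) + 75 d = \left(-12 - 29\right) \left(- \frac{97}{216} + 51\right) + 75 \left(-55\right) = \left(-41\right) \frac{10919}{216} - 4125 = - \frac{447679}{216} - 4125 = - \frac{1338679}{216}$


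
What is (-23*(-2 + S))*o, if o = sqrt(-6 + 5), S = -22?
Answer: 552*I ≈ 552.0*I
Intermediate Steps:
o = I (o = sqrt(-1) = I ≈ 1.0*I)
(-23*(-2 + S))*o = (-23*(-2 - 22))*I = (-23*(-24))*I = 552*I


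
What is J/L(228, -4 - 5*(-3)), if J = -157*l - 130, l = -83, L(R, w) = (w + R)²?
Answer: 12901/57121 ≈ 0.22585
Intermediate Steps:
L(R, w) = (R + w)²
J = 12901 (J = -157*(-83) - 130 = 13031 - 130 = 12901)
J/L(228, -4 - 5*(-3)) = 12901/((228 + (-4 - 5*(-3)))²) = 12901/((228 + (-4 + 15))²) = 12901/((228 + 11)²) = 12901/(239²) = 12901/57121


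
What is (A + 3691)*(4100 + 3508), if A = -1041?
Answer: 20161200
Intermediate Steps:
(A + 3691)*(4100 + 3508) = (-1041 + 3691)*(4100 + 3508) = 2650*7608 = 20161200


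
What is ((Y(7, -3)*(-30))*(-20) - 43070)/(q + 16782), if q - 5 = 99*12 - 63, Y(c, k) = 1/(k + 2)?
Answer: -21835/8956 ≈ -2.4380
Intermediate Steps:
Y(c, k) = 1/(2 + k)
q = 1130 (q = 5 + (99*12 - 63) = 5 + (1188 - 63) = 5 + 1125 = 1130)
((Y(7, -3)*(-30))*(-20) - 43070)/(q + 16782) = ((-30/(2 - 3))*(-20) - 43070)/(1130 + 16782) = ((-30/(-1))*(-20) - 43070)/17912 = (-1*(-30)*(-20) - 43070)*(1/17912) = (30*(-20) - 43070)*(1/17912) = (-600 - 43070)*(1/17912) = -43670*1/17912 = -21835/8956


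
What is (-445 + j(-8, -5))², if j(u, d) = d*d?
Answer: 176400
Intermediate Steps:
j(u, d) = d²
(-445 + j(-8, -5))² = (-445 + (-5)²)² = (-445 + 25)² = (-420)² = 176400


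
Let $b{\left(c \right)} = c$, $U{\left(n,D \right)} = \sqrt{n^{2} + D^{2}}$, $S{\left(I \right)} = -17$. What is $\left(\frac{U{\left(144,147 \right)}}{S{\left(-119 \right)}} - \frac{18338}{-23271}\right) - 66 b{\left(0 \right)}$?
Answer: $\frac{18338}{23271} - \frac{3 \sqrt{4705}}{17} \approx -11.317$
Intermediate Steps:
$U{\left(n,D \right)} = \sqrt{D^{2} + n^{2}}$
$\left(\frac{U{\left(144,147 \right)}}{S{\left(-119 \right)}} - \frac{18338}{-23271}\right) - 66 b{\left(0 \right)} = \left(\frac{\sqrt{147^{2} + 144^{2}}}{-17} - \frac{18338}{-23271}\right) - 66 \cdot 0 = \left(\sqrt{21609 + 20736} \left(- \frac{1}{17}\right) - - \frac{18338}{23271}\right) - 0 = \left(\sqrt{42345} \left(- \frac{1}{17}\right) + \frac{18338}{23271}\right) + 0 = \left(3 \sqrt{4705} \left(- \frac{1}{17}\right) + \frac{18338}{23271}\right) + 0 = \left(- \frac{3 \sqrt{4705}}{17} + \frac{18338}{23271}\right) + 0 = \left(\frac{18338}{23271} - \frac{3 \sqrt{4705}}{17}\right) + 0 = \frac{18338}{23271} - \frac{3 \sqrt{4705}}{17}$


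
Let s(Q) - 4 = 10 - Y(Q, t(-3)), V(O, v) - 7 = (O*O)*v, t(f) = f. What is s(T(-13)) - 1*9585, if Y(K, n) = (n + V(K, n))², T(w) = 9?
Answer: -66692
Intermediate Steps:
V(O, v) = 7 + v*O² (V(O, v) = 7 + (O*O)*v = 7 + O²*v = 7 + v*O²)
Y(K, n) = (7 + n + n*K²)² (Y(K, n) = (n + (7 + n*K²))² = (7 + n + n*K²)²)
s(Q) = 14 - (4 - 3*Q²)² (s(Q) = 4 + (10 - (7 - 3 - 3*Q²)²) = 4 + (10 - (4 - 3*Q²)²) = 14 - (4 - 3*Q²)²)
s(T(-13)) - 1*9585 = (14 - (-4 + 3*9²)²) - 1*9585 = (14 - (-4 + 3*81)²) - 9585 = (14 - (-4 + 243)²) - 9585 = (14 - 1*239²) - 9585 = (14 - 1*57121) - 9585 = (14 - 57121) - 9585 = -57107 - 9585 = -66692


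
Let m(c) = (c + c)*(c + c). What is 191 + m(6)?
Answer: 335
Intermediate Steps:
m(c) = 4*c² (m(c) = (2*c)*(2*c) = 4*c²)
191 + m(6) = 191 + 4*6² = 191 + 4*36 = 191 + 144 = 335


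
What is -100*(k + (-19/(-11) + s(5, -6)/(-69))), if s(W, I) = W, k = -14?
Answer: 937000/759 ≈ 1234.5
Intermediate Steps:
-100*(k + (-19/(-11) + s(5, -6)/(-69))) = -100*(-14 + (-19/(-11) + 5/(-69))) = -100*(-14 + (-19*(-1/11) + 5*(-1/69))) = -100*(-14 + (19/11 - 5/69)) = -100*(-14 + 1256/759) = -100*(-9370/759) = 937000/759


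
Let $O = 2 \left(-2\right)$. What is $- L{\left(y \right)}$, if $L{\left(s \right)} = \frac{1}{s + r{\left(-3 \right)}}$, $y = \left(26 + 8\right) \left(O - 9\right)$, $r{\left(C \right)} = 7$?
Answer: $\frac{1}{435} \approx 0.0022989$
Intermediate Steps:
$O = -4$
$y = -442$ ($y = \left(26 + 8\right) \left(-4 - 9\right) = 34 \left(-13\right) = -442$)
$L{\left(s \right)} = \frac{1}{7 + s}$ ($L{\left(s \right)} = \frac{1}{s + 7} = \frac{1}{7 + s}$)
$- L{\left(y \right)} = - \frac{1}{7 - 442} = - \frac{1}{-435} = \left(-1\right) \left(- \frac{1}{435}\right) = \frac{1}{435}$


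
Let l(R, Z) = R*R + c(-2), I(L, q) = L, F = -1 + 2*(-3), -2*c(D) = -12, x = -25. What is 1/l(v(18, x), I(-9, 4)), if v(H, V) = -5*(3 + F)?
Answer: 1/406 ≈ 0.0024631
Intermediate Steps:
c(D) = 6 (c(D) = -½*(-12) = 6)
F = -7 (F = -1 - 6 = -7)
v(H, V) = 20 (v(H, V) = -5*(3 - 7) = -5*(-4) = 20)
l(R, Z) = 6 + R² (l(R, Z) = R*R + 6 = R² + 6 = 6 + R²)
1/l(v(18, x), I(-9, 4)) = 1/(6 + 20²) = 1/(6 + 400) = 1/406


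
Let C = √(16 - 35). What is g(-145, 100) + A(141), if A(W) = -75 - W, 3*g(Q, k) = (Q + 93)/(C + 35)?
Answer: 4*(-162*√19 + 5683*I)/(3*(√19 - 35*I)) ≈ -216.49 + 0.060735*I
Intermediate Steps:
C = I*√19 (C = √(-19) = I*√19 ≈ 4.3589*I)
g(Q, k) = (93 + Q)/(3*(35 + I*√19)) (g(Q, k) = ((Q + 93)/(I*√19 + 35))/3 = ((93 + Q)/(35 + I*√19))/3 = (93 + Q)/(3*(35 + I*√19)))
g(-145, 100) + A(141) = (93 - 145)/(3*(35 + I*√19)) + (-75 - 1*141) = (⅓)*(-52)/(35 + I*√19) + (-75 - 141) = -52/(3*(35 + I*√19)) - 216 = -216 - 52/(3*(35 + I*√19))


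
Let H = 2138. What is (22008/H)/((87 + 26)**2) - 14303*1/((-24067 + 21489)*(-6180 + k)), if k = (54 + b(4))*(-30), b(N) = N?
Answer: 29440208557/278703669483360 ≈ 0.00010563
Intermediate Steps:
k = -1740 (k = (54 + 4)*(-30) = 58*(-30) = -1740)
(22008/H)/((87 + 26)**2) - 14303*1/((-24067 + 21489)*(-6180 + k)) = (22008/2138)/((87 + 26)**2) - 14303*1/((-24067 + 21489)*(-6180 - 1740)) = (22008*(1/2138))/(113**2) - 14303/((-7920*(-2578))) = (11004/1069)/12769 - 14303/20417760 = (11004/1069)*(1/12769) - 14303*1/20417760 = 11004/13650061 - 14303/20417760 = 29440208557/278703669483360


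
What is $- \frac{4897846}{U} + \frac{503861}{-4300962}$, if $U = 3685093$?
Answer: $- \frac{22922224171925}{15849444959466} \approx -1.4462$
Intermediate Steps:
$- \frac{4897846}{U} + \frac{503861}{-4300962} = - \frac{4897846}{3685093} + \frac{503861}{-4300962} = \left(-4897846\right) \frac{1}{3685093} + 503861 \left(- \frac{1}{4300962}\right) = - \frac{4897846}{3685093} - \frac{503861}{4300962} = - \frac{22922224171925}{15849444959466}$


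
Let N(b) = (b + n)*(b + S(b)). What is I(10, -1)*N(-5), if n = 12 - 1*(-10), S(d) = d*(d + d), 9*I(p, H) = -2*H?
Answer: 170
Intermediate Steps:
I(p, H) = -2*H/9 (I(p, H) = (-2*H)/9 = -2*H/9)
S(d) = 2*d² (S(d) = d*(2*d) = 2*d²)
n = 22 (n = 12 + 10 = 22)
N(b) = (22 + b)*(b + 2*b²) (N(b) = (b + 22)*(b + 2*b²) = (22 + b)*(b + 2*b²))
I(10, -1)*N(-5) = (-2/9*(-1))*(-5*(22 + 2*(-5)² + 45*(-5))) = 2*(-5*(22 + 2*25 - 225))/9 = 2*(-5*(22 + 50 - 225))/9 = 2*(-5*(-153))/9 = (2/9)*765 = 170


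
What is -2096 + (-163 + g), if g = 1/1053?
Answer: -2378726/1053 ≈ -2259.0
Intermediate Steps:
g = 1/1053 ≈ 0.00094967
-2096 + (-163 + g) = -2096 + (-163 + 1/1053) = -2096 - 171638/1053 = -2378726/1053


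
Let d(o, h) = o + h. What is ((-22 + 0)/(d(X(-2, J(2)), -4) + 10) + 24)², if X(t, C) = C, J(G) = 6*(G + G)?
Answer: 121801/225 ≈ 541.34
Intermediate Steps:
J(G) = 12*G (J(G) = 6*(2*G) = 12*G)
d(o, h) = h + o
((-22 + 0)/(d(X(-2, J(2)), -4) + 10) + 24)² = ((-22 + 0)/((-4 + 12*2) + 10) + 24)² = (-22/((-4 + 24) + 10) + 24)² = (-22/(20 + 10) + 24)² = (-22/30 + 24)² = (-22*1/30 + 24)² = (-11/15 + 24)² = (349/15)² = 121801/225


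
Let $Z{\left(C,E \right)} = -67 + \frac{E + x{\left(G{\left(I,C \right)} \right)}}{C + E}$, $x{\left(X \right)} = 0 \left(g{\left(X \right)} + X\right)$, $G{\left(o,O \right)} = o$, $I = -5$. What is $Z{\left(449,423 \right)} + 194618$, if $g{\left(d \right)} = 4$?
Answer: $\frac{169648895}{872} \approx 1.9455 \cdot 10^{5}$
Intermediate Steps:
$x{\left(X \right)} = 0$ ($x{\left(X \right)} = 0 \left(4 + X\right) = 0$)
$Z{\left(C,E \right)} = -67 + \frac{E}{C + E}$ ($Z{\left(C,E \right)} = -67 + \frac{E + 0}{C + E} = -67 + \frac{E}{C + E}$)
$Z{\left(449,423 \right)} + 194618 = \frac{\left(-67\right) 449 - 27918}{449 + 423} + 194618 = \frac{-30083 - 27918}{872} + 194618 = \frac{1}{872} \left(-58001\right) + 194618 = - \frac{58001}{872} + 194618 = \frac{169648895}{872}$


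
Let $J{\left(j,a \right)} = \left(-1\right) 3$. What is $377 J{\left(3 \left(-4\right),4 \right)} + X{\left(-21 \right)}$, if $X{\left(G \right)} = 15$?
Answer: $-1116$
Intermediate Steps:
$J{\left(j,a \right)} = -3$
$377 J{\left(3 \left(-4\right),4 \right)} + X{\left(-21 \right)} = 377 \left(-3\right) + 15 = -1131 + 15 = -1116$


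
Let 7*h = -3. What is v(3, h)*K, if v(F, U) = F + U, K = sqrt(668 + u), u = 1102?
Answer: 18*sqrt(1770)/7 ≈ 108.18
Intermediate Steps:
h = -3/7 (h = (1/7)*(-3) = -3/7 ≈ -0.42857)
K = sqrt(1770) (K = sqrt(668 + 1102) = sqrt(1770) ≈ 42.071)
v(3, h)*K = (3 - 3/7)*sqrt(1770) = 18*sqrt(1770)/7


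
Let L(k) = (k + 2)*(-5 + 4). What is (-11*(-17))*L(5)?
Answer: -1309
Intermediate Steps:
L(k) = -2 - k (L(k) = (2 + k)*(-1) = -2 - k)
(-11*(-17))*L(5) = (-11*(-17))*(-2 - 1*5) = 187*(-2 - 5) = 187*(-7) = -1309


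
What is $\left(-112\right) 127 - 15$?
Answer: $-14239$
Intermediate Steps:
$\left(-112\right) 127 - 15 = -14224 - 15 = -14239$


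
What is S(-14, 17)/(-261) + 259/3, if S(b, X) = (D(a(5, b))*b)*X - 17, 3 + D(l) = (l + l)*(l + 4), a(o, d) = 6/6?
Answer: 8072/87 ≈ 92.782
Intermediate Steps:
a(o, d) = 1 (a(o, d) = 6*(⅙) = 1)
D(l) = -3 + 2*l*(4 + l) (D(l) = -3 + (l + l)*(l + 4) = -3 + (2*l)*(4 + l) = -3 + 2*l*(4 + l))
S(b, X) = -17 + 7*X*b (S(b, X) = ((-3 + 2*1² + 8*1)*b)*X - 17 = ((-3 + 2*1 + 8)*b)*X - 17 = ((-3 + 2 + 8)*b)*X - 17 = (7*b)*X - 17 = 7*X*b - 17 = -17 + 7*X*b)
S(-14, 17)/(-261) + 259/3 = (-17 + 7*17*(-14))/(-261) + 259/3 = (-17 - 1666)*(-1/261) + 259*(⅓) = -1683*(-1/261) + 259/3 = 187/29 + 259/3 = 8072/87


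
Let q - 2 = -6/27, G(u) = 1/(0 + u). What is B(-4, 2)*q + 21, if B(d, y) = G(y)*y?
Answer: 205/9 ≈ 22.778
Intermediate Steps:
G(u) = 1/u
B(d, y) = 1 (B(d, y) = y/y = 1)
q = 16/9 (q = 2 - 6/27 = 2 - 6*1/27 = 2 - 2/9 = 16/9 ≈ 1.7778)
B(-4, 2)*q + 21 = 1*(16/9) + 21 = 16/9 + 21 = 205/9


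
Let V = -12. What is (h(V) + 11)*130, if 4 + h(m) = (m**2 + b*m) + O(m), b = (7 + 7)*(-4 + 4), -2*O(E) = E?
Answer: 20410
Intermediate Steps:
O(E) = -E/2
b = 0 (b = 14*0 = 0)
h(m) = -4 + m**2 - m/2 (h(m) = -4 + ((m**2 + 0*m) - m/2) = -4 + ((m**2 + 0) - m/2) = -4 + (m**2 - m/2) = -4 + m**2 - m/2)
(h(V) + 11)*130 = ((-4 + (-12)**2 - 1/2*(-12)) + 11)*130 = ((-4 + 144 + 6) + 11)*130 = (146 + 11)*130 = 157*130 = 20410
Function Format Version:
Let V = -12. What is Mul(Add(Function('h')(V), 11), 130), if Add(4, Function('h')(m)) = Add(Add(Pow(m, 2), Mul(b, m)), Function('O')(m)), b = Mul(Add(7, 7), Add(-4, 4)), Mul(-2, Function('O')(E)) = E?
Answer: 20410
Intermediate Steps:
Function('O')(E) = Mul(Rational(-1, 2), E)
b = 0 (b = Mul(14, 0) = 0)
Function('h')(m) = Add(-4, Pow(m, 2), Mul(Rational(-1, 2), m)) (Function('h')(m) = Add(-4, Add(Add(Pow(m, 2), Mul(0, m)), Mul(Rational(-1, 2), m))) = Add(-4, Add(Add(Pow(m, 2), 0), Mul(Rational(-1, 2), m))) = Add(-4, Add(Pow(m, 2), Mul(Rational(-1, 2), m))) = Add(-4, Pow(m, 2), Mul(Rational(-1, 2), m)))
Mul(Add(Function('h')(V), 11), 130) = Mul(Add(Add(-4, Pow(-12, 2), Mul(Rational(-1, 2), -12)), 11), 130) = Mul(Add(Add(-4, 144, 6), 11), 130) = Mul(Add(146, 11), 130) = Mul(157, 130) = 20410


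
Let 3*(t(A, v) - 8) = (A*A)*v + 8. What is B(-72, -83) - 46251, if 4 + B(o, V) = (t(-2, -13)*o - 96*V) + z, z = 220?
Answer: -37587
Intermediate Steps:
t(A, v) = 32/3 + v*A²/3 (t(A, v) = 8 + ((A*A)*v + 8)/3 = 8 + (A²*v + 8)/3 = 8 + (v*A² + 8)/3 = 8 + (8 + v*A²)/3 = 8 + (8/3 + v*A²/3) = 32/3 + v*A²/3)
B(o, V) = 216 - 96*V - 20*o/3 (B(o, V) = -4 + (((32/3 + (⅓)*(-13)*(-2)²)*o - 96*V) + 220) = -4 + (((32/3 + (⅓)*(-13)*4)*o - 96*V) + 220) = -4 + (((32/3 - 52/3)*o - 96*V) + 220) = -4 + ((-20*o/3 - 96*V) + 220) = -4 + ((-96*V - 20*o/3) + 220) = -4 + (220 - 96*V - 20*o/3) = 216 - 96*V - 20*o/3)
B(-72, -83) - 46251 = (216 - 96*(-83) - 20/3*(-72)) - 46251 = (216 + 7968 + 480) - 46251 = 8664 - 46251 = -37587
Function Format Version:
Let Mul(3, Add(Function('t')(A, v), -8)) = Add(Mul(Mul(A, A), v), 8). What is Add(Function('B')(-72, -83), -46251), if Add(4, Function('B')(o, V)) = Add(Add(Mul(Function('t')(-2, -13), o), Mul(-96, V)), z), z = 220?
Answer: -37587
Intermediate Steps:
Function('t')(A, v) = Add(Rational(32, 3), Mul(Rational(1, 3), v, Pow(A, 2))) (Function('t')(A, v) = Add(8, Mul(Rational(1, 3), Add(Mul(Mul(A, A), v), 8))) = Add(8, Mul(Rational(1, 3), Add(Mul(Pow(A, 2), v), 8))) = Add(8, Mul(Rational(1, 3), Add(Mul(v, Pow(A, 2)), 8))) = Add(8, Mul(Rational(1, 3), Add(8, Mul(v, Pow(A, 2))))) = Add(8, Add(Rational(8, 3), Mul(Rational(1, 3), v, Pow(A, 2)))) = Add(Rational(32, 3), Mul(Rational(1, 3), v, Pow(A, 2))))
Function('B')(o, V) = Add(216, Mul(-96, V), Mul(Rational(-20, 3), o)) (Function('B')(o, V) = Add(-4, Add(Add(Mul(Add(Rational(32, 3), Mul(Rational(1, 3), -13, Pow(-2, 2))), o), Mul(-96, V)), 220)) = Add(-4, Add(Add(Mul(Add(Rational(32, 3), Mul(Rational(1, 3), -13, 4)), o), Mul(-96, V)), 220)) = Add(-4, Add(Add(Mul(Add(Rational(32, 3), Rational(-52, 3)), o), Mul(-96, V)), 220)) = Add(-4, Add(Add(Mul(Rational(-20, 3), o), Mul(-96, V)), 220)) = Add(-4, Add(Add(Mul(-96, V), Mul(Rational(-20, 3), o)), 220)) = Add(-4, Add(220, Mul(-96, V), Mul(Rational(-20, 3), o))) = Add(216, Mul(-96, V), Mul(Rational(-20, 3), o)))
Add(Function('B')(-72, -83), -46251) = Add(Add(216, Mul(-96, -83), Mul(Rational(-20, 3), -72)), -46251) = Add(Add(216, 7968, 480), -46251) = Add(8664, -46251) = -37587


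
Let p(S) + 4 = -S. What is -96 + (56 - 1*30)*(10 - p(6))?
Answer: 424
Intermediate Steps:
p(S) = -4 - S
-96 + (56 - 1*30)*(10 - p(6)) = -96 + (56 - 1*30)*(10 - (-4 - 1*6)) = -96 + (56 - 30)*(10 - (-4 - 6)) = -96 + 26*(10 - 1*(-10)) = -96 + 26*(10 + 10) = -96 + 26*20 = -96 + 520 = 424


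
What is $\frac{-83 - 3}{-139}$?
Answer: $\frac{86}{139} \approx 0.6187$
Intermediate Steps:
$\frac{-83 - 3}{-139} = \left(-83 - 3\right) \left(- \frac{1}{139}\right) = \left(-86\right) \left(- \frac{1}{139}\right) = \frac{86}{139}$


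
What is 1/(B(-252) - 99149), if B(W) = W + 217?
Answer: -1/99184 ≈ -1.0082e-5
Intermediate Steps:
B(W) = 217 + W
1/(B(-252) - 99149) = 1/((217 - 252) - 99149) = 1/(-35 - 99149) = 1/(-99184) = -1/99184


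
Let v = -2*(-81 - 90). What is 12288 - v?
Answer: 11946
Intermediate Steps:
v = 342 (v = -2*(-171) = 342)
12288 - v = 12288 - 1*342 = 12288 - 342 = 11946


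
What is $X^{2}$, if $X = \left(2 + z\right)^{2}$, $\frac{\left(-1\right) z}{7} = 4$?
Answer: $456976$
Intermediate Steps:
$z = -28$ ($z = \left(-7\right) 4 = -28$)
$X = 676$ ($X = \left(2 - 28\right)^{2} = \left(-26\right)^{2} = 676$)
$X^{2} = 676^{2} = 456976$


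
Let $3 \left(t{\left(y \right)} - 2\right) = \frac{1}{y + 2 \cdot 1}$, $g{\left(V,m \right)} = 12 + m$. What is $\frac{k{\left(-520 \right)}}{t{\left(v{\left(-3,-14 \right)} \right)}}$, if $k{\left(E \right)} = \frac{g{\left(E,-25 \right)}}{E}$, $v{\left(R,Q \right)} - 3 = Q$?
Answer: $\frac{27}{2120} \approx 0.012736$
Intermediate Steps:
$v{\left(R,Q \right)} = 3 + Q$
$t{\left(y \right)} = 2 + \frac{1}{3 \left(2 + y\right)}$ ($t{\left(y \right)} = 2 + \frac{1}{3 \left(y + 2 \cdot 1\right)} = 2 + \frac{1}{3 \left(y + 2\right)} = 2 + \frac{1}{3 \left(2 + y\right)}$)
$k{\left(E \right)} = - \frac{13}{E}$ ($k{\left(E \right)} = \frac{12 - 25}{E} = - \frac{13}{E}$)
$\frac{k{\left(-520 \right)}}{t{\left(v{\left(-3,-14 \right)} \right)}} = \frac{\left(-13\right) \frac{1}{-520}}{\frac{1}{3} \frac{1}{2 + \left(3 - 14\right)} \left(13 + 6 \left(3 - 14\right)\right)} = \frac{\left(-13\right) \left(- \frac{1}{520}\right)}{\frac{1}{3} \frac{1}{2 - 11} \left(13 + 6 \left(-11\right)\right)} = \frac{1}{40 \frac{13 - 66}{3 \left(-9\right)}} = \frac{1}{40 \cdot \frac{1}{3} \left(- \frac{1}{9}\right) \left(-53\right)} = \frac{1}{40 \cdot \frac{53}{27}} = \frac{1}{40} \cdot \frac{27}{53} = \frac{27}{2120}$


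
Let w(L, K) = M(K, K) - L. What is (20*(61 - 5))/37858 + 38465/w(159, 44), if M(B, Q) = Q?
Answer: -6330779/18929 ≈ -334.45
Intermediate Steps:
w(L, K) = K - L
(20*(61 - 5))/37858 + 38465/w(159, 44) = (20*(61 - 5))/37858 + 38465/(44 - 1*159) = (20*56)*(1/37858) + 38465/(44 - 159) = 1120*(1/37858) + 38465/(-115) = 560/18929 + 38465*(-1/115) = 560/18929 - 7693/23 = -6330779/18929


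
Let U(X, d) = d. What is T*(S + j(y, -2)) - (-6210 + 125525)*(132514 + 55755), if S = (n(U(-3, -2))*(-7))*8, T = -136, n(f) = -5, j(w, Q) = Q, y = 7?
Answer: -22463353543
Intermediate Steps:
S = 280 (S = -5*(-7)*8 = 35*8 = 280)
T*(S + j(y, -2)) - (-6210 + 125525)*(132514 + 55755) = -136*(280 - 2) - (-6210 + 125525)*(132514 + 55755) = -136*278 - 119315*188269 = -37808 - 1*22463315735 = -37808 - 22463315735 = -22463353543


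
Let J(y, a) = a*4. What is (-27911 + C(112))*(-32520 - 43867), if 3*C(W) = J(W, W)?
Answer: 6361891295/3 ≈ 2.1206e+9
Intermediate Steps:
J(y, a) = 4*a
C(W) = 4*W/3 (C(W) = (4*W)/3 = 4*W/3)
(-27911 + C(112))*(-32520 - 43867) = (-27911 + (4/3)*112)*(-32520 - 43867) = (-27911 + 448/3)*(-76387) = -83285/3*(-76387) = 6361891295/3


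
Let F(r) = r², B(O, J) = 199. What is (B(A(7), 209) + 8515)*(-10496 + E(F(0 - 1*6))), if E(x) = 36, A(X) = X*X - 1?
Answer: -91148440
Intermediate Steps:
A(X) = -1 + X² (A(X) = X² - 1 = -1 + X²)
(B(A(7), 209) + 8515)*(-10496 + E(F(0 - 1*6))) = (199 + 8515)*(-10496 + 36) = 8714*(-10460) = -91148440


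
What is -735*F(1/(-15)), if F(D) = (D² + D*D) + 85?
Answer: -937223/15 ≈ -62482.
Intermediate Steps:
F(D) = 85 + 2*D² (F(D) = (D² + D²) + 85 = 2*D² + 85 = 85 + 2*D²)
-735*F(1/(-15)) = -735*(85 + 2*(1/(-15))²) = -735*(85 + 2*(-1/15)²) = -735*(85 + 2*(1/225)) = -735*(85 + 2/225) = -735*19127/225 = -937223/15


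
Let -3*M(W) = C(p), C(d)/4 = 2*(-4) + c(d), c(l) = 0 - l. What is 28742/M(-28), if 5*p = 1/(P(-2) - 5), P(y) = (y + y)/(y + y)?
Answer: 143710/53 ≈ 2711.5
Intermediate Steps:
P(y) = 1 (P(y) = (2*y)/((2*y)) = (2*y)*(1/(2*y)) = 1)
c(l) = -l
p = -1/20 (p = 1/(5*(1 - 5)) = (⅕)/(-4) = (⅕)*(-¼) = -1/20 ≈ -0.050000)
C(d) = -32 - 4*d (C(d) = 4*(2*(-4) - d) = 4*(-8 - d) = -32 - 4*d)
M(W) = 53/5 (M(W) = -(-32 - 4*(-1/20))/3 = -(-32 + ⅕)/3 = -⅓*(-159/5) = 53/5)
28742/M(-28) = 28742/(53/5) = 28742*(5/53) = 143710/53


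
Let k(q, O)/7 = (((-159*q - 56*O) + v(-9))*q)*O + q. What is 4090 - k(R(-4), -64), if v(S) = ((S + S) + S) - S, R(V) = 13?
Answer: 8734175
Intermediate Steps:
v(S) = 2*S (v(S) = (2*S + S) - S = 3*S - S = 2*S)
k(q, O) = 7*q + 7*O*q*(-18 - 159*q - 56*O) (k(q, O) = 7*((((-159*q - 56*O) + 2*(-9))*q)*O + q) = 7*((((-159*q - 56*O) - 18)*q)*O + q) = 7*(((-18 - 159*q - 56*O)*q)*O + q) = 7*((q*(-18 - 159*q - 56*O))*O + q) = 7*(O*q*(-18 - 159*q - 56*O) + q) = 7*(q + O*q*(-18 - 159*q - 56*O)) = 7*q + 7*O*q*(-18 - 159*q - 56*O))
4090 - k(R(-4), -64) = 4090 - 7*13*(1 - 56*(-64)**2 - 18*(-64) - 159*(-64)*13) = 4090 - 7*13*(1 - 56*4096 + 1152 + 132288) = 4090 - 7*13*(1 - 229376 + 1152 + 132288) = 4090 - 7*13*(-95935) = 4090 - 1*(-8730085) = 4090 + 8730085 = 8734175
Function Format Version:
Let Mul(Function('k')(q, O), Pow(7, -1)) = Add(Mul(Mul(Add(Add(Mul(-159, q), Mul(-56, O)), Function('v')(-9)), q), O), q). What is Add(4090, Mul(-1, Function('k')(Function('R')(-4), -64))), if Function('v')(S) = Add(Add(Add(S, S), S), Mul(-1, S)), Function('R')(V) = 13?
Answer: 8734175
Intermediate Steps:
Function('v')(S) = Mul(2, S) (Function('v')(S) = Add(Add(Mul(2, S), S), Mul(-1, S)) = Add(Mul(3, S), Mul(-1, S)) = Mul(2, S))
Function('k')(q, O) = Add(Mul(7, q), Mul(7, O, q, Add(-18, Mul(-159, q), Mul(-56, O)))) (Function('k')(q, O) = Mul(7, Add(Mul(Mul(Add(Add(Mul(-159, q), Mul(-56, O)), Mul(2, -9)), q), O), q)) = Mul(7, Add(Mul(Mul(Add(Add(Mul(-159, q), Mul(-56, O)), -18), q), O), q)) = Mul(7, Add(Mul(Mul(Add(-18, Mul(-159, q), Mul(-56, O)), q), O), q)) = Mul(7, Add(Mul(Mul(q, Add(-18, Mul(-159, q), Mul(-56, O))), O), q)) = Mul(7, Add(Mul(O, q, Add(-18, Mul(-159, q), Mul(-56, O))), q)) = Mul(7, Add(q, Mul(O, q, Add(-18, Mul(-159, q), Mul(-56, O))))) = Add(Mul(7, q), Mul(7, O, q, Add(-18, Mul(-159, q), Mul(-56, O)))))
Add(4090, Mul(-1, Function('k')(Function('R')(-4), -64))) = Add(4090, Mul(-1, Mul(7, 13, Add(1, Mul(-56, Pow(-64, 2)), Mul(-18, -64), Mul(-159, -64, 13))))) = Add(4090, Mul(-1, Mul(7, 13, Add(1, Mul(-56, 4096), 1152, 132288)))) = Add(4090, Mul(-1, Mul(7, 13, Add(1, -229376, 1152, 132288)))) = Add(4090, Mul(-1, Mul(7, 13, -95935))) = Add(4090, Mul(-1, -8730085)) = Add(4090, 8730085) = 8734175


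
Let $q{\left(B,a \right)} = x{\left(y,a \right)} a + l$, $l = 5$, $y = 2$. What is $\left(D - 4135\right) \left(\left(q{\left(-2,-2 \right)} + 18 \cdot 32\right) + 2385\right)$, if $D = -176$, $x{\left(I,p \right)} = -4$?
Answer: $-12820914$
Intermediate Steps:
$q{\left(B,a \right)} = 5 - 4 a$ ($q{\left(B,a \right)} = - 4 a + 5 = 5 - 4 a$)
$\left(D - 4135\right) \left(\left(q{\left(-2,-2 \right)} + 18 \cdot 32\right) + 2385\right) = \left(-176 - 4135\right) \left(\left(\left(5 - -8\right) + 18 \cdot 32\right) + 2385\right) = - 4311 \left(\left(\left(5 + 8\right) + 576\right) + 2385\right) = - 4311 \left(\left(13 + 576\right) + 2385\right) = - 4311 \left(589 + 2385\right) = \left(-4311\right) 2974 = -12820914$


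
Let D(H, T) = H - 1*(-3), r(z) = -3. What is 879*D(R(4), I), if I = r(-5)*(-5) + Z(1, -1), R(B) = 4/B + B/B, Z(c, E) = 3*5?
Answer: 4395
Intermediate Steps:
Z(c, E) = 15
R(B) = 1 + 4/B (R(B) = 4/B + 1 = 1 + 4/B)
I = 30 (I = -3*(-5) + 15 = 15 + 15 = 30)
D(H, T) = 3 + H (D(H, T) = H + 3 = 3 + H)
879*D(R(4), I) = 879*(3 + (4 + 4)/4) = 879*(3 + (¼)*8) = 879*(3 + 2) = 879*5 = 4395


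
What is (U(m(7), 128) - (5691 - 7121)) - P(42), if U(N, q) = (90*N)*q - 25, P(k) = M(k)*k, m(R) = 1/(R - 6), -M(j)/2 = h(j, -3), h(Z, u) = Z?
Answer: 16453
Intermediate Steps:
M(j) = -2*j
m(R) = 1/(-6 + R)
P(k) = -2*k² (P(k) = (-2*k)*k = -2*k²)
U(N, q) = -25 + 90*N*q (U(N, q) = 90*N*q - 25 = -25 + 90*N*q)
(U(m(7), 128) - (5691 - 7121)) - P(42) = ((-25 + 90*128/(-6 + 7)) - (5691 - 7121)) - (-2)*42² = ((-25 + 90*128/1) - 1*(-1430)) - (-2)*1764 = ((-25 + 90*1*128) + 1430) - 1*(-3528) = ((-25 + 11520) + 1430) + 3528 = (11495 + 1430) + 3528 = 12925 + 3528 = 16453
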